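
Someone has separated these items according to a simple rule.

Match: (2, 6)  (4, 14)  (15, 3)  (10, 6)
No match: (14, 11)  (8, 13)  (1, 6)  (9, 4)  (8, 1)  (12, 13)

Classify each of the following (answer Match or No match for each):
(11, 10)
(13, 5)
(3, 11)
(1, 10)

A rule that fits every label: sum is even — true of each 'Match' example, false of each 'No match' one.
(11, 10): No match (11+10 = 21).
(13, 5): Match (13+5 = 18).
(3, 11): Match (3+11 = 14).
(1, 10): No match (1+10 = 11).

No match, Match, Match, No match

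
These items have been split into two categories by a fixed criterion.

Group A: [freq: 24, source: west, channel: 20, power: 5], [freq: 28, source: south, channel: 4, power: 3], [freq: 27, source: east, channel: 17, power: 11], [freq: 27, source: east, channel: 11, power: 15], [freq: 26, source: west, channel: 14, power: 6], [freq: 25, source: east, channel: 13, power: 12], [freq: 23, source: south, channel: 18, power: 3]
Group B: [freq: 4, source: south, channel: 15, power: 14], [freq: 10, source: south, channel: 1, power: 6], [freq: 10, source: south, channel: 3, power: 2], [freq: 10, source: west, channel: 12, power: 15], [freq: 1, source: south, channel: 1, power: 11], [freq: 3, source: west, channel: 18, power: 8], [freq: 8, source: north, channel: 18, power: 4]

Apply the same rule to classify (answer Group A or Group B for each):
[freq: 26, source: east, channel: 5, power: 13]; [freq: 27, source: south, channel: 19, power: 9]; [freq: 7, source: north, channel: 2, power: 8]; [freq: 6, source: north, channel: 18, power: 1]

Group A, Group A, Group B, Group B

The distinguishing property — freq ≥ 23 — holds for all the 'Group A' cases and none of the 'Group B' cases.
[freq: 26, source: east, channel: 5, power: 13]: freq = 26 — passes, so Group A. [freq: 27, source: south, channel: 19, power: 9]: freq = 27 — passes, so Group A. [freq: 7, source: north, channel: 2, power: 8]: freq = 7 — doesn't match, so Group B. [freq: 6, source: north, channel: 18, power: 1]: freq = 6 — doesn't match, so Group B.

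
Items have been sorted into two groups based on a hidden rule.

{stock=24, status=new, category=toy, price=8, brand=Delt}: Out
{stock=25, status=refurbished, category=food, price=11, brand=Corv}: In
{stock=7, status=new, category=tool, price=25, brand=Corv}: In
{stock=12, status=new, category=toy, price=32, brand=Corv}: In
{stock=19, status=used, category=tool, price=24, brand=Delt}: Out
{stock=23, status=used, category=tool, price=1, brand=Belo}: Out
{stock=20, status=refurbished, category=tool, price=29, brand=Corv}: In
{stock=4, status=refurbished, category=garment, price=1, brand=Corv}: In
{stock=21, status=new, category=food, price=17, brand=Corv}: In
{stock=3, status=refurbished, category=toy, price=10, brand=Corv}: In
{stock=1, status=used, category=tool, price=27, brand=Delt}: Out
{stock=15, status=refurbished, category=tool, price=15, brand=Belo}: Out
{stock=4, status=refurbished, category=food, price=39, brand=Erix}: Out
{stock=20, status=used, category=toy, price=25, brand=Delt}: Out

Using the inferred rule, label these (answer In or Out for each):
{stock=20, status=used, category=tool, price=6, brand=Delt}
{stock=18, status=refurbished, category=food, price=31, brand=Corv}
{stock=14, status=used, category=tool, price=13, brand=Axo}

Out, In, Out

Looking at the examples, the only property every 'In' case has and every 'Out' case lacks is: brand is Corv.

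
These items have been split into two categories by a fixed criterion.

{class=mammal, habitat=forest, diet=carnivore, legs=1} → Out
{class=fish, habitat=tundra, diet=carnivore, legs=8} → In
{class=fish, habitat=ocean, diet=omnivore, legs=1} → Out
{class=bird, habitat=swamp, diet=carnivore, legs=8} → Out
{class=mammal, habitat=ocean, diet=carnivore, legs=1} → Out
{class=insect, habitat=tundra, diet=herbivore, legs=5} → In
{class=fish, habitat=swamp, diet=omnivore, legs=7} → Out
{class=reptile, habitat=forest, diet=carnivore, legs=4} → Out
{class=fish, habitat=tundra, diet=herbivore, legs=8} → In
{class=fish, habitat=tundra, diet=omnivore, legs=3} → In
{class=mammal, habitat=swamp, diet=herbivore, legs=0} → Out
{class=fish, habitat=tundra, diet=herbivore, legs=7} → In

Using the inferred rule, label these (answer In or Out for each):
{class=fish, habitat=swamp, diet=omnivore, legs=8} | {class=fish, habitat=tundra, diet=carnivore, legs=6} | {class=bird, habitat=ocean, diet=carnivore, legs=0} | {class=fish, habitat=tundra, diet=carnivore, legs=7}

Out, In, Out, In

Every 'In' example satisfies: habitat is tundra. None of the 'Out' examples do.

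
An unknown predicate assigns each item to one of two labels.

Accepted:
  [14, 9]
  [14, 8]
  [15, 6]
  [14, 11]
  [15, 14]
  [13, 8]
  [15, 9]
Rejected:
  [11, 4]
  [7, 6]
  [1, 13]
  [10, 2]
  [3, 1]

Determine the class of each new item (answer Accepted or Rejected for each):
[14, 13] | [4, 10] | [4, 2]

Accepted, Rejected, Rejected

The pattern is that an item is 'Accepted' exactly when: sum ≥ 21.
[14, 13]: 14+13 = 27, matches → Accepted. [4, 10]: 4+10 = 14, fails the rule → Rejected. [4, 2]: 4+2 = 6, fails the rule → Rejected.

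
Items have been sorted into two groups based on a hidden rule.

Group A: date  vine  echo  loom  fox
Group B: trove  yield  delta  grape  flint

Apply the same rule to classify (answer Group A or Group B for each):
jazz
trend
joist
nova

Group A, Group B, Group B, Group A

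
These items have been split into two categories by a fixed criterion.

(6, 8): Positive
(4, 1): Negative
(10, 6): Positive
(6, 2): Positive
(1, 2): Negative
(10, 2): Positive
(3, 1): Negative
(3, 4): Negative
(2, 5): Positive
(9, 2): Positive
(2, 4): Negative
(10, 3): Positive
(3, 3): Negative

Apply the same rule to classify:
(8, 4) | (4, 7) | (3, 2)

Positive, Positive, Negative

The rule appears to be: max ≥ 5.
(8, 4) → max 8 → Positive. (4, 7) → max 7 → Positive. (3, 2) → max 3 → Negative.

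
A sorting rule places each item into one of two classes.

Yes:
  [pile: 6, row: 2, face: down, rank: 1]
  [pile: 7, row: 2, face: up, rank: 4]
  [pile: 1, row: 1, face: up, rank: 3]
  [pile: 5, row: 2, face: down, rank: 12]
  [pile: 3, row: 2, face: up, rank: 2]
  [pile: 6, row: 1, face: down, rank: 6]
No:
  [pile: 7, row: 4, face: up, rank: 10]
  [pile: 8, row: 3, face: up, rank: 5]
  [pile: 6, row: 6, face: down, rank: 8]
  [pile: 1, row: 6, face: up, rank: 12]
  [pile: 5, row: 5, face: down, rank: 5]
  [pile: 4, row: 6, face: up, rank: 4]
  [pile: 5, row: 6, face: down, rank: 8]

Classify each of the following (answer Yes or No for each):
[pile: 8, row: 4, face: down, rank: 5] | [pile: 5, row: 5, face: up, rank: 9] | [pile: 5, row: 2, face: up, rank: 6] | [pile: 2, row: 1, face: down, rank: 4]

The distinguishing property — row ≤ 2 — holds for all the 'Yes' cases and none of the 'No' cases.
[pile: 8, row: 4, face: down, rank: 5]: row = 4 — doesn't match, so No.
[pile: 5, row: 5, face: up, rank: 9]: row = 5 — doesn't match, so No.
[pile: 5, row: 2, face: up, rank: 6]: row = 2 — matches, so Yes.
[pile: 2, row: 1, face: down, rank: 4]: row = 1 — matches, so Yes.

No, No, Yes, Yes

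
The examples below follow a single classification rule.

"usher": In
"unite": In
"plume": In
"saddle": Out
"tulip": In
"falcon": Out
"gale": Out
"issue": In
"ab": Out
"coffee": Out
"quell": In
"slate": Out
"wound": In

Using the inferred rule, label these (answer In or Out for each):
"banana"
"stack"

Out, Out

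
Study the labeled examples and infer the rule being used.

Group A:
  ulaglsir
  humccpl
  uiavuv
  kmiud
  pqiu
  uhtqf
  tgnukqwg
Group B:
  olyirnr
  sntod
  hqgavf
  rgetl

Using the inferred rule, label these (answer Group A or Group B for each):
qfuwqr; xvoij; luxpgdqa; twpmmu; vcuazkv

Group A, Group B, Group A, Group A, Group A

Rule: contains 'u'. This holds for each 'Group A' example and fails for each 'Group B' one.
qfuwqr → has 'u' → Group A.
xvoij → no 'u' → Group B.
luxpgdqa → has 'u' → Group A.
twpmmu → has 'u' → Group A.
vcuazkv → has 'u' → Group A.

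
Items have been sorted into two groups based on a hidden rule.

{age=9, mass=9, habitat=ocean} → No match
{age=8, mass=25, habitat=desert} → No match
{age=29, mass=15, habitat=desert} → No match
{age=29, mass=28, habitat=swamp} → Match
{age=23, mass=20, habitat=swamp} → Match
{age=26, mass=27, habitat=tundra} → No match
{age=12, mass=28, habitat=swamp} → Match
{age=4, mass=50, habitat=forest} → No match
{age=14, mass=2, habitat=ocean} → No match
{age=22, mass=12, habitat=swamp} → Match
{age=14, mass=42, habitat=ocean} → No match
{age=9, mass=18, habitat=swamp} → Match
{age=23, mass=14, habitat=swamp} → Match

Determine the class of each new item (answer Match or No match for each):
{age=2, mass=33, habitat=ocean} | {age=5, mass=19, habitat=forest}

No match, No match

Rule: habitat is swamp. This holds for each 'Match' example and fails for each 'No match' one.
{age=2, mass=33, habitat=ocean} → habitat is ocean → No match.
{age=5, mass=19, habitat=forest} → habitat is forest → No match.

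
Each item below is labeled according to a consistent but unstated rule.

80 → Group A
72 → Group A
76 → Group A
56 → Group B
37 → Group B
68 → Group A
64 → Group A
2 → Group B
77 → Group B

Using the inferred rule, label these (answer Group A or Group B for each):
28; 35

The pattern is that an item is 'Group A' exactly when: even AND at least 64.
28: 28 is even, 28 < 64, fails the rule → Group B. 35: 35 is odd, 35 < 64, fails the rule → Group B.

Group B, Group B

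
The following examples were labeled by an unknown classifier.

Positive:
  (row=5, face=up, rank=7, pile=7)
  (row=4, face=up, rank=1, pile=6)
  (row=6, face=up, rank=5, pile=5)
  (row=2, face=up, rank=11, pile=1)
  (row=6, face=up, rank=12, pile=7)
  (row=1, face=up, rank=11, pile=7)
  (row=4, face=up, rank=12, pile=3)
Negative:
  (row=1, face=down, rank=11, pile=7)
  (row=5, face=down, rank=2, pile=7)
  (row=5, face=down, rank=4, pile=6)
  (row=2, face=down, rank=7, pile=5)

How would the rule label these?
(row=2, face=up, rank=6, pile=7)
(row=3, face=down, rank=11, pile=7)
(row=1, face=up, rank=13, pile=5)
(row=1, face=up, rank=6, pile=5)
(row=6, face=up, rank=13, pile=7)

Comparing the two groups points to one rule — face is up.

Positive, Negative, Positive, Positive, Positive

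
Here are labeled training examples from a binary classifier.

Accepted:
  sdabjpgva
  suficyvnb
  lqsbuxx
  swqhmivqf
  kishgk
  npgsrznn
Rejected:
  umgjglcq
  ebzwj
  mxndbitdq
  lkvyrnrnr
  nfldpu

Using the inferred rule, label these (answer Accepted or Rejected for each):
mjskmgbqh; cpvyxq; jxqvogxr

Accepted, Rejected, Rejected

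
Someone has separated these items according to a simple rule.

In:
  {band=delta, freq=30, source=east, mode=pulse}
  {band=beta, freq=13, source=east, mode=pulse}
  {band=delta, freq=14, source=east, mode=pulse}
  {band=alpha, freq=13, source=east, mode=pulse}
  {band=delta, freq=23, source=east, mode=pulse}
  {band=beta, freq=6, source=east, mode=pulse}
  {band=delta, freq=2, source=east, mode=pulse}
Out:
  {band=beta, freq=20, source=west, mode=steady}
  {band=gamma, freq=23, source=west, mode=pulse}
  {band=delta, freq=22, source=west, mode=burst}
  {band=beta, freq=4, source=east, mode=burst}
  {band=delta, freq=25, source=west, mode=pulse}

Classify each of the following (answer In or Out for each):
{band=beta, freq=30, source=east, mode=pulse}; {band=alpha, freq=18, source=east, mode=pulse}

The classifier is using: source is east AND mode is pulse.
In: {band=beta, freq=30, source=east, mode=pulse}, since source is east, mode is pulse.
In: {band=alpha, freq=18, source=east, mode=pulse}, since source is east, mode is pulse.

In, In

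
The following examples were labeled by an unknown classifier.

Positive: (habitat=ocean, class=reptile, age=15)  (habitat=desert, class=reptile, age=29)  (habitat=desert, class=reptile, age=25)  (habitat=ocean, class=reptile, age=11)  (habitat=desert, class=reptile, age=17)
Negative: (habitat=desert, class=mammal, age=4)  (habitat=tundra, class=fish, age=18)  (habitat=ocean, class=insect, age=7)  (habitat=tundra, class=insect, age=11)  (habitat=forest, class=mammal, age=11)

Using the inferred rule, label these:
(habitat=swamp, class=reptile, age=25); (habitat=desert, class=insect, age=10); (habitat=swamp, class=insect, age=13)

Rule: class is reptile. This holds for each 'Positive' example and fails for each 'Negative' one.
(habitat=swamp, class=reptile, age=25) → class is reptile → Positive. (habitat=desert, class=insect, age=10) → class is insect → Negative. (habitat=swamp, class=insect, age=13) → class is insect → Negative.

Positive, Negative, Negative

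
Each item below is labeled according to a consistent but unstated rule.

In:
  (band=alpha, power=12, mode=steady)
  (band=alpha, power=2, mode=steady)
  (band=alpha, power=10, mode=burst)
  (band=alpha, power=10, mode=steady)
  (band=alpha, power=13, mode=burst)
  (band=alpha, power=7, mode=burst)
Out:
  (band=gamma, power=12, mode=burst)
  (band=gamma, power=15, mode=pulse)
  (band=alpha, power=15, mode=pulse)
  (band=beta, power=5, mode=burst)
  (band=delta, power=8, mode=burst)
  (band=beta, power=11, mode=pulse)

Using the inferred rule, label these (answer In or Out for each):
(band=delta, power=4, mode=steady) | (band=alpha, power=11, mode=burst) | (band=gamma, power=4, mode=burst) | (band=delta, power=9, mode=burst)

Out, In, Out, Out

The distinguishing property — band is alpha AND power ≤ 13 — holds for all the 'In' cases and none of the 'Out' cases.
Out: (band=delta, power=4, mode=steady), since band is delta, power = 4. In: (band=alpha, power=11, mode=burst), since band is alpha, power = 11. Out: (band=gamma, power=4, mode=burst), since band is gamma, power = 4. Out: (band=delta, power=9, mode=burst), since band is delta, power = 9.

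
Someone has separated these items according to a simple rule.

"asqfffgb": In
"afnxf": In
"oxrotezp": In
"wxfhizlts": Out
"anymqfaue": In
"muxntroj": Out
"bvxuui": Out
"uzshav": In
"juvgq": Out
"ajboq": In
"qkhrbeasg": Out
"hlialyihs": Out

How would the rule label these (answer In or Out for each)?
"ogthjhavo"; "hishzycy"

All 'In' examples share one property — starts with a vowel — and every 'Out' example lacks it.
"ogthjhavo" → starts with 'o' → In. "hishzycy" → starts with 'h' → Out.

In, Out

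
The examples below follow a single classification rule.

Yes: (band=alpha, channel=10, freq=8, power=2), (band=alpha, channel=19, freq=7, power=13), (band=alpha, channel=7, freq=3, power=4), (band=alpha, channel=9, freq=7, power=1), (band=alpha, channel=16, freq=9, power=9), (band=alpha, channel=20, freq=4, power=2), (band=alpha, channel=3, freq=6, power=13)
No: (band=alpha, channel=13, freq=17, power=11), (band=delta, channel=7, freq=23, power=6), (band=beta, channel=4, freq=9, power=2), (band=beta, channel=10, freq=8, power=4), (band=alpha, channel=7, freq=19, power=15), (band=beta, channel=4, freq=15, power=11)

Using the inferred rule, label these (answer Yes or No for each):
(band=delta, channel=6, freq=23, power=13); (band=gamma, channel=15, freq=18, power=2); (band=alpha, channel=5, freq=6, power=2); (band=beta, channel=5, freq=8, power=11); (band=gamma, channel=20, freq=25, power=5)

The simplest hypothesis consistent with all the labels is: band is alpha AND freq ≤ 9.
(band=delta, channel=6, freq=23, power=13) — band is delta, freq = 23, hence No.
(band=gamma, channel=15, freq=18, power=2) — band is gamma, freq = 18, hence No.
(band=alpha, channel=5, freq=6, power=2) — band is alpha, freq = 6, hence Yes.
(band=beta, channel=5, freq=8, power=11) — band is beta, freq = 8, hence No.
(band=gamma, channel=20, freq=25, power=5) — band is gamma, freq = 25, hence No.

No, No, Yes, No, No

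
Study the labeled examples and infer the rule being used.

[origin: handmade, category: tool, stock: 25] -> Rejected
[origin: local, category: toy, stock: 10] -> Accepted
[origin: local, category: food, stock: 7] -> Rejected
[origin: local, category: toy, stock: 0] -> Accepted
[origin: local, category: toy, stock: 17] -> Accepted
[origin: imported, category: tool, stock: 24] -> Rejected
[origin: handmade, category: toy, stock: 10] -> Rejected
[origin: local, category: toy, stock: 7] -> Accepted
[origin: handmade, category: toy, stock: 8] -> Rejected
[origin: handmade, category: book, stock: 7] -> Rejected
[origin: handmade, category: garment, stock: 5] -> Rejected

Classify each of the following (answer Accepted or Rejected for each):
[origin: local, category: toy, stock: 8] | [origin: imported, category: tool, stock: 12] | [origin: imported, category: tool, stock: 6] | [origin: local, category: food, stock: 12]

Accepted, Rejected, Rejected, Rejected

The common property of the 'Accepted' items is: origin is local AND category is toy. No 'Rejected' item has it.
[origin: local, category: toy, stock: 8] — origin is local, category is toy, hence Accepted.
[origin: imported, category: tool, stock: 12] — origin is imported, category is tool, hence Rejected.
[origin: imported, category: tool, stock: 6] — origin is imported, category is tool, hence Rejected.
[origin: local, category: food, stock: 12] — origin is local, category is food, hence Rejected.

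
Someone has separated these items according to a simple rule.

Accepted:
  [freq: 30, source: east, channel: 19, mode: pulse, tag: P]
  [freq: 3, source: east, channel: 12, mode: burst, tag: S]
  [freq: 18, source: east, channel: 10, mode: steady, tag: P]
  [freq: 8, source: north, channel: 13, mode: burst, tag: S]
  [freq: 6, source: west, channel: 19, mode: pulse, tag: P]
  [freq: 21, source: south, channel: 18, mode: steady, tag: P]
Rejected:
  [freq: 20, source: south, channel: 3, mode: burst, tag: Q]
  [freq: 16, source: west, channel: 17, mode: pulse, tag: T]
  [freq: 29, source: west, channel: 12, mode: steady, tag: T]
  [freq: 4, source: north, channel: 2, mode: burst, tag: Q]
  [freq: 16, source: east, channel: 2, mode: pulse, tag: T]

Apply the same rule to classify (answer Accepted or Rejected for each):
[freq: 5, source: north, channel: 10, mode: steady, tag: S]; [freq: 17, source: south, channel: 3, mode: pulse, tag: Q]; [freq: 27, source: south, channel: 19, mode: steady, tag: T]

The classifier is using: tag is P OR tag is S.
[freq: 5, source: north, channel: 10, mode: steady, tag: S]: tag is S, qualifies → Accepted.
[freq: 17, source: south, channel: 3, mode: pulse, tag: Q]: tag is Q, does not fit → Rejected.
[freq: 27, source: south, channel: 19, mode: steady, tag: T]: tag is T, does not fit → Rejected.

Accepted, Rejected, Rejected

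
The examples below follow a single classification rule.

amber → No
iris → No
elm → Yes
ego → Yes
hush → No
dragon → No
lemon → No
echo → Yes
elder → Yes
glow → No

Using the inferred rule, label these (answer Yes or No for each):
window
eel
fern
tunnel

All 'Yes' examples share one property — starts with 'e' — and every 'No' example lacks it.
window — starts with 'w', hence No.
eel — starts with 'e', hence Yes.
fern — starts with 'f', hence No.
tunnel — starts with 't', hence No.

No, Yes, No, No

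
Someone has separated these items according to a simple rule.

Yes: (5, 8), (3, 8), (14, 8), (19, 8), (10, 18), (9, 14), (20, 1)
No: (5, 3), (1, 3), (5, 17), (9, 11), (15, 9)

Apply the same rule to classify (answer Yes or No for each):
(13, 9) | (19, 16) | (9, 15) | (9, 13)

No, Yes, No, No

The rule appears to be: product is even.
(13, 9) — 13·9 = 117, hence No.
(19, 16) — 19·16 = 304, hence Yes.
(9, 15) — 9·15 = 135, hence No.
(9, 13) — 9·13 = 117, hence No.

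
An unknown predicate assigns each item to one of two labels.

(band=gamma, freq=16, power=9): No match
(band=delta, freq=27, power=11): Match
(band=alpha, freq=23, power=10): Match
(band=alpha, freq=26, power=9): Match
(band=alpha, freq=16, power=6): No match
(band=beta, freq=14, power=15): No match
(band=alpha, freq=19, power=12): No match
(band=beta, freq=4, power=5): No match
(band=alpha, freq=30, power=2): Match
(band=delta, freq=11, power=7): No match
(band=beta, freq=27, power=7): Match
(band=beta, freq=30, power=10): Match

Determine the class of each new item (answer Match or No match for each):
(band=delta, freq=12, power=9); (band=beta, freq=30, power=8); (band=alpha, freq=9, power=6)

No match, Match, No match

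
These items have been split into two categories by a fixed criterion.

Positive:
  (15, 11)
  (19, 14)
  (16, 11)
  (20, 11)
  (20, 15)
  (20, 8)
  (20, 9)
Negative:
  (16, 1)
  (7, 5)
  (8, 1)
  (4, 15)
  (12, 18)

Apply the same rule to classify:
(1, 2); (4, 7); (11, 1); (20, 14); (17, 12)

Negative, Negative, Negative, Positive, Positive

The rule appears to be: first > second AND sum ≥ 19.
(1, 2): 1 < 2, 1+2 = 3 — fails this test, so Negative.
(4, 7): 4 < 7, 4+7 = 11 — fails this test, so Negative.
(11, 1): 11 > 1, 11+1 = 12 — fails this test, so Negative.
(20, 14): 20 > 14, 20+14 = 34 — has this property, so Positive.
(17, 12): 17 > 12, 17+12 = 29 — has this property, so Positive.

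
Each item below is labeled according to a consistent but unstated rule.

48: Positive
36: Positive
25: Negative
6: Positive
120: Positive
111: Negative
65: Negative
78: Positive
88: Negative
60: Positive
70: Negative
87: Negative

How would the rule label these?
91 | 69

Negative, Negative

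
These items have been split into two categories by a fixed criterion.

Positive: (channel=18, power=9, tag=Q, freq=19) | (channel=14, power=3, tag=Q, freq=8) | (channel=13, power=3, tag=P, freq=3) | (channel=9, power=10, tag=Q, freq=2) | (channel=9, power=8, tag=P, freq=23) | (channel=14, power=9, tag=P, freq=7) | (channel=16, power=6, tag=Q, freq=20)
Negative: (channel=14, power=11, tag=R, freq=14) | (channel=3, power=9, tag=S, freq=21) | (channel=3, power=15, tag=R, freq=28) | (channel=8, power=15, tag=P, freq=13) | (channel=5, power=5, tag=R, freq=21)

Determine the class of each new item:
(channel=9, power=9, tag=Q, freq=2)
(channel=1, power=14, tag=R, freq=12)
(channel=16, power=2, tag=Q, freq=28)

All 'Positive' examples share one property — channel ≥ 8 AND power ≤ 10 — and every 'Negative' example lacks it.
Positive: (channel=9, power=9, tag=Q, freq=2), since channel = 9, power = 9. Negative: (channel=1, power=14, tag=R, freq=12), since channel = 1, power = 14. Positive: (channel=16, power=2, tag=Q, freq=28), since channel = 16, power = 2.

Positive, Negative, Positive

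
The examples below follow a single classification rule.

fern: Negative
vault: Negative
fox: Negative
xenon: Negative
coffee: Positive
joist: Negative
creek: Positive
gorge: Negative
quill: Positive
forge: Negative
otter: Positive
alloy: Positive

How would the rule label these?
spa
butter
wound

Checking candidate rules against both groups, what survives is: has a double letter.
Negative: spa, since no doubled letter. Positive: butter, since 'tt' doubled. Negative: wound, since no doubled letter.

Negative, Positive, Negative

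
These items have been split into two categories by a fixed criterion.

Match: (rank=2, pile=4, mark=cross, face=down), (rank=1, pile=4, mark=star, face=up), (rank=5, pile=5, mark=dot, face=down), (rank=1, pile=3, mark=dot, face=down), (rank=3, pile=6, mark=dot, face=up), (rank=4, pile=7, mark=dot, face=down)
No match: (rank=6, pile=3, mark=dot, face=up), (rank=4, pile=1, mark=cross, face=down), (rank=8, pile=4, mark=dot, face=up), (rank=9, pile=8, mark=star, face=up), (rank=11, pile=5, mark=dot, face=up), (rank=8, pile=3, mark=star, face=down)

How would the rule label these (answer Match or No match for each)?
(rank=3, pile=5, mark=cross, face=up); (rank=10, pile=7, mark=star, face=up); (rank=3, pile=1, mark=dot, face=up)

Match, No match, No match

The pattern is that an item is 'Match' exactly when: pile ≥ 3 AND rank ≤ 5.
(rank=3, pile=5, mark=cross, face=up): pile = 5, rank = 3, checks out → Match. (rank=10, pile=7, mark=star, face=up): pile = 7, rank = 10, lacks this property → No match. (rank=3, pile=1, mark=dot, face=up): pile = 1, rank = 3, lacks this property → No match.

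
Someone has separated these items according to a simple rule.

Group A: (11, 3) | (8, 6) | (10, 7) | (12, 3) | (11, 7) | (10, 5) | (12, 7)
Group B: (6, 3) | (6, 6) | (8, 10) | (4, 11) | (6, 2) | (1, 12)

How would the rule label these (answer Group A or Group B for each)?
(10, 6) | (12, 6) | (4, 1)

Group A, Group A, Group B

The classifier is using: first > second AND sum ≥ 12.
(10, 6): Group A (10 > 6, 10+6 = 16). (12, 6): Group A (12 > 6, 12+6 = 18). (4, 1): Group B (4 > 1, 4+1 = 5).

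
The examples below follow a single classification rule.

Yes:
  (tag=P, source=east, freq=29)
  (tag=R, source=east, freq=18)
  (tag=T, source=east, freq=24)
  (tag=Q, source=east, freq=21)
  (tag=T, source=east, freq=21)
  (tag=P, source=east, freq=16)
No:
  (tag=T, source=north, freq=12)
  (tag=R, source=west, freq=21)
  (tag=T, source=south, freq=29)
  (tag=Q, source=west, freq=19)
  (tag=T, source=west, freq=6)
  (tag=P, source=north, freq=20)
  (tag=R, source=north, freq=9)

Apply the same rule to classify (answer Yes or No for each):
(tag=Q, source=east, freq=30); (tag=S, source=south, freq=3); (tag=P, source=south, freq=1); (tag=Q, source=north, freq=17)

The common property of the 'Yes' items is: source is east. No 'No' item has it.
(tag=Q, source=east, freq=30): source is east, qualifies → Yes. (tag=S, source=south, freq=3): source is south, lacks this property → No. (tag=P, source=south, freq=1): source is south, lacks this property → No. (tag=Q, source=north, freq=17): source is north, lacks this property → No.

Yes, No, No, No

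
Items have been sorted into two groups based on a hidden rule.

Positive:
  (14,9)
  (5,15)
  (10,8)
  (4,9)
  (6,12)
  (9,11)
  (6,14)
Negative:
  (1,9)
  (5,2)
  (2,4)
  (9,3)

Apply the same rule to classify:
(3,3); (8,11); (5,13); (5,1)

Negative, Positive, Positive, Negative

'Positive' ⟺ sum ≥ 13.
(3,3): 3+3 = 6, fails the rule → Negative.
(8,11): 8+11 = 19, passes → Positive.
(5,13): 5+13 = 18, passes → Positive.
(5,1): 5+1 = 6, fails the rule → Negative.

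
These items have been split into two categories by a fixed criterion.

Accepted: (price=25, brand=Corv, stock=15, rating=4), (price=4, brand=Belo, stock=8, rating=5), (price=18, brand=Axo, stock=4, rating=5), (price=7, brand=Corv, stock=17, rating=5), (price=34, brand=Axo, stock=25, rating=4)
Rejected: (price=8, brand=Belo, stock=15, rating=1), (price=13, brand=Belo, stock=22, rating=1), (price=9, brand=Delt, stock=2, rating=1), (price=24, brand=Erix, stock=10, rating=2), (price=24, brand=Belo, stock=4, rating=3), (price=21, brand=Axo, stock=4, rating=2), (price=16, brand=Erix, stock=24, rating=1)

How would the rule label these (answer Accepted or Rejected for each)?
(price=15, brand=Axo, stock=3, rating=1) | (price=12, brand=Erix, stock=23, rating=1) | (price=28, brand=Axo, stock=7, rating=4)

Rejected, Rejected, Accepted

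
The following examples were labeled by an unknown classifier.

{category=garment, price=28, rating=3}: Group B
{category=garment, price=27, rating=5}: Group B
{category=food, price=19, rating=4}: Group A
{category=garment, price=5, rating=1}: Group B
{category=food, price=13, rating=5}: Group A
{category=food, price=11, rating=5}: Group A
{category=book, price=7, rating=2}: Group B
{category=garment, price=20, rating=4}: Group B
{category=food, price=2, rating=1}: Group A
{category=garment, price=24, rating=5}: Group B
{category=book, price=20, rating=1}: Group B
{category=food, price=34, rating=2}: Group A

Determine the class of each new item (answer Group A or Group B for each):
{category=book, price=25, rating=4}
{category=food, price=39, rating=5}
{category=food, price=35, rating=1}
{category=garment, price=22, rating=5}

Group B, Group A, Group A, Group B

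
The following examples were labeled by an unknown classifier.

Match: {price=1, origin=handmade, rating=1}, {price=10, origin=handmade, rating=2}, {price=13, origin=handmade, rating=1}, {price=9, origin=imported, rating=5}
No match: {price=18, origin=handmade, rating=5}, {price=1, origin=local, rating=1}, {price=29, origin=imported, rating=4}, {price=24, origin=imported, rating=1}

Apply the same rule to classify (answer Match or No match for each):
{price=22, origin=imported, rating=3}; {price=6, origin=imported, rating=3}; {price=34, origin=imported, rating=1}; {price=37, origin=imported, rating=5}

The distinguishing property — origin is not local AND price ≤ 13 — holds for all the 'Match' cases and none of the 'No match' cases.
No match: {price=22, origin=imported, rating=3}, since origin is imported, price = 22.
Match: {price=6, origin=imported, rating=3}, since origin is imported, price = 6.
No match: {price=34, origin=imported, rating=1}, since origin is imported, price = 34.
No match: {price=37, origin=imported, rating=5}, since origin is imported, price = 37.

No match, Match, No match, No match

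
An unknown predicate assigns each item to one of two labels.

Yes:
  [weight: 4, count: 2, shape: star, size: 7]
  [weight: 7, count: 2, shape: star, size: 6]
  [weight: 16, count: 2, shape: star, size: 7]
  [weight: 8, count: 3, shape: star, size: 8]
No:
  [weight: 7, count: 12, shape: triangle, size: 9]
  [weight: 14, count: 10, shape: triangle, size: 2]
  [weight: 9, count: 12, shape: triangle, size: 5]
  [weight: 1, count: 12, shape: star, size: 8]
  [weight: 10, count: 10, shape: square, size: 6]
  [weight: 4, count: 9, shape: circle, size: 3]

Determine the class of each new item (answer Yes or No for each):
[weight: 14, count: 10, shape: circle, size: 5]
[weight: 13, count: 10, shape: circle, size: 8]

No, No

One predicate separates the groups cleanly: count ≤ 3.
[weight: 14, count: 10, shape: circle, size: 5] — count = 10, hence No. [weight: 13, count: 10, shape: circle, size: 8] — count = 10, hence No.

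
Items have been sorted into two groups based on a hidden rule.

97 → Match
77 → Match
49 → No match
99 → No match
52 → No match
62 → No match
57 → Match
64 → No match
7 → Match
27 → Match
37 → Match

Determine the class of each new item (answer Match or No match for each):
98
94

The common property of the 'Match' items is: ends in digit 7. No 'No match' item has it.
No match: 98, since last digit 8. No match: 94, since last digit 4.

No match, No match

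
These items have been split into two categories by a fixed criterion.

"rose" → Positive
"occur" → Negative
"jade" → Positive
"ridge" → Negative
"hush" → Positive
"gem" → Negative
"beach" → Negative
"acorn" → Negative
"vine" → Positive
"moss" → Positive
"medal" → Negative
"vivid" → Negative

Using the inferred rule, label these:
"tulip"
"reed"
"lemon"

Negative, Positive, Negative

The simplest hypothesis consistent with all the labels is: even length.
Negative: "tulip", since length 5. Positive: "reed", since length 4. Negative: "lemon", since length 5.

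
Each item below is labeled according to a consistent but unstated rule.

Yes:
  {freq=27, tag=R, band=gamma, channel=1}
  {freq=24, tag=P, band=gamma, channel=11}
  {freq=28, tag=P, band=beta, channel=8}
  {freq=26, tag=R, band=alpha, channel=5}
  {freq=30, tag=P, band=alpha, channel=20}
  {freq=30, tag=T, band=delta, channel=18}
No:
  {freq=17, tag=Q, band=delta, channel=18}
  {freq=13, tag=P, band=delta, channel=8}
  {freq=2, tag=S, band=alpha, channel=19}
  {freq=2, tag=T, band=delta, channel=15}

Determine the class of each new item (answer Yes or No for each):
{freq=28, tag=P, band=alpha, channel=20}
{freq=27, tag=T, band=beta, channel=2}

The distinguishing property — freq ≥ 24 — holds for all the 'Yes' cases and none of the 'No' cases.
{freq=28, tag=P, band=alpha, channel=20}: Yes (freq = 28). {freq=27, tag=T, band=beta, channel=2}: Yes (freq = 27).

Yes, Yes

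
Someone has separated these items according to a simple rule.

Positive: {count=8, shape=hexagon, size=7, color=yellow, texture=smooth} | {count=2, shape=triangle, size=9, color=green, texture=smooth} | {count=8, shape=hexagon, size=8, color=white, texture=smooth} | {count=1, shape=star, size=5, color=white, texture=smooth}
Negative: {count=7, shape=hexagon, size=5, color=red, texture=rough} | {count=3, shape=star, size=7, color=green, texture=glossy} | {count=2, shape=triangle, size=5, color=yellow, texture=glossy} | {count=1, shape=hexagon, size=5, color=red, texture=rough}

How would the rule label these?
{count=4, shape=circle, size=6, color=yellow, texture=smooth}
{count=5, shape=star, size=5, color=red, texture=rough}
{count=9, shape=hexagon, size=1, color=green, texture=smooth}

Positive, Negative, Positive

The classifier is using: texture is smooth.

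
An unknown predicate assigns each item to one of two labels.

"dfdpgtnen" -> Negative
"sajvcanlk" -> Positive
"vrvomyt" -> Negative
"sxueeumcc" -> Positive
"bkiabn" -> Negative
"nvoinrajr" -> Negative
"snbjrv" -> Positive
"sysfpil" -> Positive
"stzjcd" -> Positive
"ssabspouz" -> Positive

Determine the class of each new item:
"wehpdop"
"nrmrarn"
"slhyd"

Negative, Negative, Positive

Every 'Positive' example satisfies: contains 's'. None of the 'Negative' examples do.
"wehpdop": no 's' — doesn't match, so Negative.
"nrmrarn": no 's' — doesn't match, so Negative.
"slhyd": has 's' — fits, so Positive.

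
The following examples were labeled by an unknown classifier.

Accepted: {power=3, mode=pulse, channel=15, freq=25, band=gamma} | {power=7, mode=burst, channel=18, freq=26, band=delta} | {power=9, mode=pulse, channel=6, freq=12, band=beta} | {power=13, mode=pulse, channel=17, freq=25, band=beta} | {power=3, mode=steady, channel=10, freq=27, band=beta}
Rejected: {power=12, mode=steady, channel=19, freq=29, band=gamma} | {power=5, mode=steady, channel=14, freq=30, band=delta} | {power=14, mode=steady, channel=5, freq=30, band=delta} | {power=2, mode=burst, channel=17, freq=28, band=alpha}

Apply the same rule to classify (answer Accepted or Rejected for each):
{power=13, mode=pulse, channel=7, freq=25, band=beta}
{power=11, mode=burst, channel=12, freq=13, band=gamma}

Accepted, Accepted

The pattern is that an item is 'Accepted' exactly when: freq ≤ 27.
{power=13, mode=pulse, channel=7, freq=25, band=beta} → freq = 25 → Accepted.
{power=11, mode=burst, channel=12, freq=13, band=gamma} → freq = 13 → Accepted.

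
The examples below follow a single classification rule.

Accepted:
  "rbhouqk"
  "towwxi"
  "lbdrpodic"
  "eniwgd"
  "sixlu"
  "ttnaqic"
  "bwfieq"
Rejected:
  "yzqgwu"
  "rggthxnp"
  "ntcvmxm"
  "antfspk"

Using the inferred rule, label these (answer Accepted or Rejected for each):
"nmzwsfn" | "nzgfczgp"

The distinguishing property — has ≥ 2 vowels — holds for all the 'Accepted' cases and none of the 'Rejected' cases.
"nmzwsfn" — 0 vowels, hence Rejected.
"nzgfczgp" — 0 vowels, hence Rejected.

Rejected, Rejected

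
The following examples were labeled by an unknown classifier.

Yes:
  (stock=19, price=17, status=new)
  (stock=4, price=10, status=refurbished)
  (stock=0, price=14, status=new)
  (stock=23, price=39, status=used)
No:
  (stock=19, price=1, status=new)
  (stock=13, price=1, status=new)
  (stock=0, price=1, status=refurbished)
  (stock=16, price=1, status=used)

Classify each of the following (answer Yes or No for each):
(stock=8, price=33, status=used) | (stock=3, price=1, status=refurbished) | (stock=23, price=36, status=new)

'Yes' ⟺ price ≥ 10.

Yes, No, Yes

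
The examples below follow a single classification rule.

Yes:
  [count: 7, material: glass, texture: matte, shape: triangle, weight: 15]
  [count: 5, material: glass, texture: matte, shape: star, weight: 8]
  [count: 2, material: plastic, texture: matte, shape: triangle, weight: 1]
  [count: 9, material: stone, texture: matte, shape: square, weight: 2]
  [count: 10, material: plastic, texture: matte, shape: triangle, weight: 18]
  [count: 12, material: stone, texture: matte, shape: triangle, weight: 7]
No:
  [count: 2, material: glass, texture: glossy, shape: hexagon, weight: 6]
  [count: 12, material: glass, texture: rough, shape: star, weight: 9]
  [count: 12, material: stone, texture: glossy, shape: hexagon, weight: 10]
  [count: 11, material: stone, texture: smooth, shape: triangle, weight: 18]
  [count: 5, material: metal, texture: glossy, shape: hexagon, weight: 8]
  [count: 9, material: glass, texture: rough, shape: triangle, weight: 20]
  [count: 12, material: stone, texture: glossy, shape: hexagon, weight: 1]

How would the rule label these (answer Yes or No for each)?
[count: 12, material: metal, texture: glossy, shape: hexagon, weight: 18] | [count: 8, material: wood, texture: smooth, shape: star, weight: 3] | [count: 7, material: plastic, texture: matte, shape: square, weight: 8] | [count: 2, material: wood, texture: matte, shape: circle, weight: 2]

Checking candidate rules against both groups, what survives is: texture is matte.
[count: 12, material: metal, texture: glossy, shape: hexagon, weight: 18]: texture is glossy — doesn't qualify, so No.
[count: 8, material: wood, texture: smooth, shape: star, weight: 3]: texture is smooth — doesn't qualify, so No.
[count: 7, material: plastic, texture: matte, shape: square, weight: 8]: texture is matte — checks out, so Yes.
[count: 2, material: wood, texture: matte, shape: circle, weight: 2]: texture is matte — checks out, so Yes.

No, No, Yes, Yes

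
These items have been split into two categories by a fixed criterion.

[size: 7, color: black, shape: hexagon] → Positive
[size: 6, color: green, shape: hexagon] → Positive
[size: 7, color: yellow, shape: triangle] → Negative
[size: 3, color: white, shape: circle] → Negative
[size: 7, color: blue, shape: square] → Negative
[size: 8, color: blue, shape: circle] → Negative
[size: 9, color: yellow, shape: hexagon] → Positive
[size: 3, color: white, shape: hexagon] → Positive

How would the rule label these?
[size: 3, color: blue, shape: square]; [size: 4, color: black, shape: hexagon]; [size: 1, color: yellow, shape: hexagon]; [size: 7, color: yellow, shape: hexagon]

Negative, Positive, Positive, Positive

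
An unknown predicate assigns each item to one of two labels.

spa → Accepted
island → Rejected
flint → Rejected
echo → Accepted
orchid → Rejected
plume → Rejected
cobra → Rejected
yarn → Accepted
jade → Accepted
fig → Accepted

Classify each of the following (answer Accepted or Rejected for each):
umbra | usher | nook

The classifier is using: length ≤ 4.

Rejected, Rejected, Accepted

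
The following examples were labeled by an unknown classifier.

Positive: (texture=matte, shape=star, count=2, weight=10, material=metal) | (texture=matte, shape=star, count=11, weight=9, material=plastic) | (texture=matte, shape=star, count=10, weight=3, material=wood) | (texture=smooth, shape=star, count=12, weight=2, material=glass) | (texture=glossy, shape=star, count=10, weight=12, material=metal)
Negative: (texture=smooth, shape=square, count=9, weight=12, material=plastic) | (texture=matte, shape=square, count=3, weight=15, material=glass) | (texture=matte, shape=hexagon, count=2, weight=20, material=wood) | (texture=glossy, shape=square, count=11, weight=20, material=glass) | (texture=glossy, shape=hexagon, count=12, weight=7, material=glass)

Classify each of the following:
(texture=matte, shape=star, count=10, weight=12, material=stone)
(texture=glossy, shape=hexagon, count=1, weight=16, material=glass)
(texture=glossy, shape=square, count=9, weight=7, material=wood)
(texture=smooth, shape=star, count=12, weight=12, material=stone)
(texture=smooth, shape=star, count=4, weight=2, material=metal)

Positive, Negative, Negative, Positive, Positive

The common property of the 'Positive' items is: shape is star. No 'Negative' item has it.
(texture=matte, shape=star, count=10, weight=12, material=stone) — shape is star, hence Positive.
(texture=glossy, shape=hexagon, count=1, weight=16, material=glass) — shape is hexagon, hence Negative.
(texture=glossy, shape=square, count=9, weight=7, material=wood) — shape is square, hence Negative.
(texture=smooth, shape=star, count=12, weight=12, material=stone) — shape is star, hence Positive.
(texture=smooth, shape=star, count=4, weight=2, material=metal) — shape is star, hence Positive.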